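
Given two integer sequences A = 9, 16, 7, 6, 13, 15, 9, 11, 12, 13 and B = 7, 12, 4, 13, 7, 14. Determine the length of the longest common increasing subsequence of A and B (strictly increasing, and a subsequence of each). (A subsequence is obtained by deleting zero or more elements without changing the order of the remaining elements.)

3

For each value that appears in both, track the longest common increasing run ending there.
The best achievable length is 3; one witness is 7, 12, 13 (A-positions 3,9,10, B-positions 1,2,4).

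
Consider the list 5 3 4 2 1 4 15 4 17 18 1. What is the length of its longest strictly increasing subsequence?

5

Scanning left to right, the best length ending at each element is: 5→1, 3→1, 4→2, 2→1, 1→1, 4→2, 15→3, 4→2, 17→4, 18→5, 1→1.
So the longest increasing subsequence has length 5, e.g. 3, 4, 15, 17, 18.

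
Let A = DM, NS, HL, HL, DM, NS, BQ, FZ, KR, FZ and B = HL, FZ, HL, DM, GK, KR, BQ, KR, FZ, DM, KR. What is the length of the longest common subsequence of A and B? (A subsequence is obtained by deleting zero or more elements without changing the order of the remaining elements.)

A longest common subsequence is HL, HL, DM, BQ, FZ, KR (length 6); the LCS DP confirms no longer common subsequence exists.

6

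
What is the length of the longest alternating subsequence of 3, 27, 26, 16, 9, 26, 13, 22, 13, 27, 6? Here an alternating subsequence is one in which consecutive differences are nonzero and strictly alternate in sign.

9

Track the best alternating length ending on an up-step vs a down-step at each position: up/down = 1/1, 2/1, 2/3, 2/3, 2/3, 4/3, 4/5, 6/5, 4/7, 8/1, 2/9.
The maximum over both is 9; one such subsequence is 3, 27, 16, 26, 13, 22, 13, 27, 6.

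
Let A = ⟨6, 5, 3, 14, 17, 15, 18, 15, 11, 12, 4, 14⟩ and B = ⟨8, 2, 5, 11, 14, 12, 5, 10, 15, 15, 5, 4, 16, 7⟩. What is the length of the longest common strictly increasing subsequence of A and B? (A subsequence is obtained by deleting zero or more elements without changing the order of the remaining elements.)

For each value that appears in both, track the longest common increasing run ending there.
The best achievable length is 3; one witness is 5, 11, 14 (A-positions 2,9,12, B-positions 3,4,5).

3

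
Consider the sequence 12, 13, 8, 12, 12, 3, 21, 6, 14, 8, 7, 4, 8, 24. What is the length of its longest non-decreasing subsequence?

5

Scanning left to right, the best length ending at each element is: 12→1, 13→2, 8→1, 12→2, 12→3, 3→1, 21→4, 6→2, 14→4, 8→3, 7→3, 4→2, 8→4, 24→5.
So the longest non-decreasing subsequence has length 5, e.g. 12, 12, 12, 21, 24.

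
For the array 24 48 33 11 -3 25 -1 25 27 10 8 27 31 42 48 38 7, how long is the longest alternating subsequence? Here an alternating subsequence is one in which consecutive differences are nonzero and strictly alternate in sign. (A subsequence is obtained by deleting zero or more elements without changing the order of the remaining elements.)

9

Track the best alternating length ending on an up-step vs a down-step at each position: up/down = 1/1, 2/1, 2/3, 1/3, 1/3, 4/3, 4/5, 6/3, 6/3, 6/7, 6/7, 8/3, 8/3, 8/3, 8/1, 8/9, 6/9.
The maximum over both is 9; one such subsequence is 24, 48, 11, 25, -1, 25, 10, 42, 38.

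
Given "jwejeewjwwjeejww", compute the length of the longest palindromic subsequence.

Using dp[i][j] = 2 + dp[i+1][j−1] if the ends match, else max(dp[i+1][j], dp[i][j−1]):
dp[1][16] = 12. A witness is wjeejwwjeejw at positions 2,4,5,6,8,9,10,11,12,13,14,16.

12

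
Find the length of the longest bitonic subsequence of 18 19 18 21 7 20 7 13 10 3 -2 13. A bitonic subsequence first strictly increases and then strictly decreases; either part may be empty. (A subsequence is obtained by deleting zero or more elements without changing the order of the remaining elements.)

8

One longest bitonic subsequence is 18, 19, 21, 20, 13, 10, 3, -2 (positions 1,2,4,6,8,9,10,11): it rises to 21 then falls. Length 8 is optimal.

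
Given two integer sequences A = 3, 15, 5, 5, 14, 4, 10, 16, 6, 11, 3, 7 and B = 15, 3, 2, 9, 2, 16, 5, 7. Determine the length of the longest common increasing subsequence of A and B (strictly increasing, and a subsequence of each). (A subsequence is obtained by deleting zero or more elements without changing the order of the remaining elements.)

A longest common strictly increasing subsequence is 3, 5, 7 (length 3); it appears in order in both A and B, and no longer such subsequence exists.

3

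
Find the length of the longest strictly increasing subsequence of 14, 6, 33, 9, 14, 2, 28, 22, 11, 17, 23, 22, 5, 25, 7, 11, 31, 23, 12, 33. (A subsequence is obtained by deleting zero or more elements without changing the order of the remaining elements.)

8

Let dp[i] be the longest increasing subsequence ending at position i. Then dp = [1, 1, 2, 2, 3, 1, 4, 4, 3, 4, 5, 5, 2, 6, 3, 4, 7, 6, 5, 8].
The maximum is 8; one witness is 6, 9, 14, 22, 23, 25, 31, 33 at positions 2,4,5,8,11,14,17,20.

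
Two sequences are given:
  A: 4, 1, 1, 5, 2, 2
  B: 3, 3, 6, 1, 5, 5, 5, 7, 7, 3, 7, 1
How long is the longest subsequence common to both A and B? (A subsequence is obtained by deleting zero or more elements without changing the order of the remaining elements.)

2

A longest common subsequence is 1, 1 (length 2); the LCS DP confirms no longer common subsequence exists.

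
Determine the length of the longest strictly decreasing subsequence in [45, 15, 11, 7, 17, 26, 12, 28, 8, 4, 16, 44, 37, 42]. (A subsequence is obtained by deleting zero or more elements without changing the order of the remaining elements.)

5

Let dp[i] be the longest decreasing subsequence ending at position i. Then dp = [1, 2, 3, 4, 2, 2, 3, 2, 4, 5, 3, 2, 3, 3].
The maximum is 5; one witness is 45, 15, 11, 7, 4 at positions 1,2,3,4,10.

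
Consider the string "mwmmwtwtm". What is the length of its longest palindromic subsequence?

6

One longest palindromic subsequence is mwmmwm (positions 1,2,3,4,7,9); it reads the same forward and backward, and the interval DP gives dp[1][9] = 6.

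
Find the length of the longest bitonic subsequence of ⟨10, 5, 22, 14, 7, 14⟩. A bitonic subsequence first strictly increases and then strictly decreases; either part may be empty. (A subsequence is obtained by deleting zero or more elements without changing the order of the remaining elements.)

4

One longest bitonic subsequence is 10, 22, 14, 7 (positions 1,3,4,5): it rises to 22 then falls. Length 4 is optimal.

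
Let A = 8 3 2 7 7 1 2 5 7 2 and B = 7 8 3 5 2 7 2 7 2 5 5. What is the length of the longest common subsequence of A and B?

Backtracking the LCS table gives one alignment: 8 (A1,B2) → 3 (A2,B3) → 2 (A3,B5) → 7 (A4,B6) → 7 (A5,B8) → 2 (A7,B9) → 5 (A8,B11).
So the longest common subsequence has length 7.

7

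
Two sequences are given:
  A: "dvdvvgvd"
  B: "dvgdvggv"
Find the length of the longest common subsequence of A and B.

6

A longest common subsequence is dvdvgv (length 6); the LCS DP confirms no longer common subsequence exists.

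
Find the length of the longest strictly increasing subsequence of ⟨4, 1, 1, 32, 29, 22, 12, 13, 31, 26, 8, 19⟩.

4

Let dp[i] be the longest increasing subsequence ending at position i. Then dp = [1, 1, 1, 2, 2, 2, 2, 3, 4, 4, 2, 4].
The maximum is 4; one witness is 4, 12, 13, 31 at positions 1,7,8,9.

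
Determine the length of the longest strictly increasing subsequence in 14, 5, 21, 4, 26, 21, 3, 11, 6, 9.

3

Scanning left to right, the best length ending at each element is: 14→1, 5→1, 21→2, 4→1, 26→3, 21→2, 3→1, 11→2, 6→2, 9→3.
So the longest increasing subsequence has length 3, e.g. 14, 21, 26.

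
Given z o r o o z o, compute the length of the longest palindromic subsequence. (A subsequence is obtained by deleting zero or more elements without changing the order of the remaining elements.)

One longest palindromic subsequence is zoooz (positions 1,2,4,5,6); it reads the same forward and backward, and the interval DP gives dp[1][7] = 5.

5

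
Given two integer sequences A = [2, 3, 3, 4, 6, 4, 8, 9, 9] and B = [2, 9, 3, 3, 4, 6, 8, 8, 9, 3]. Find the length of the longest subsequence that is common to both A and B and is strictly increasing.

6

For each value that appears in both, track the longest common increasing run ending there.
The best achievable length is 6; one witness is 2, 3, 4, 6, 8, 9 (A-positions 1,2,4,5,7,8, B-positions 1,3,5,6,7,9).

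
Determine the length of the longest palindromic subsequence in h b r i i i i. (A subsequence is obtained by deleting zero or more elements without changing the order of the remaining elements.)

4

Using dp[i][j] = 2 + dp[i+1][j−1] if the ends match, else max(dp[i+1][j], dp[i][j−1]):
dp[1][7] = 4. A witness is iiii at positions 4,5,6,7.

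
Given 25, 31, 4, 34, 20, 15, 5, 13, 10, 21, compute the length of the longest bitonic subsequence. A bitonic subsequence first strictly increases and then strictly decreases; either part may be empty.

One longest bitonic subsequence is 25, 31, 34, 20, 15, 13, 10 (positions 1,2,4,5,6,8,9): it rises to 34 then falls. Length 7 is optimal.

7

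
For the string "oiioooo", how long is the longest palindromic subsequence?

One longest palindromic subsequence is ooooo (positions 1,4,5,6,7); it reads the same forward and backward, and the interval DP gives dp[1][7] = 5.

5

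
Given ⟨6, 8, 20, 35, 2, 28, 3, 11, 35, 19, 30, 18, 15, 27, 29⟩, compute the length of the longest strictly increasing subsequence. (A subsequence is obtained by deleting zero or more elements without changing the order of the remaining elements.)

6

Scanning left to right, the best length ending at each element is: 6→1, 8→2, 20→3, 35→4, 2→1, 28→4, 3→2, 11→3, 35→5, 19→4, 30→5, 18→4, 15→4, 27→5, 29→6.
So the longest increasing subsequence has length 6, e.g. 6, 8, 11, 19, 27, 29.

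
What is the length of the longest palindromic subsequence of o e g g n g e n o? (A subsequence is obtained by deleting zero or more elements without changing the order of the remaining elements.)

7

One longest palindromic subsequence is oegngeo (positions 1,2,3,5,6,7,9); it reads the same forward and backward, and the interval DP gives dp[1][9] = 7.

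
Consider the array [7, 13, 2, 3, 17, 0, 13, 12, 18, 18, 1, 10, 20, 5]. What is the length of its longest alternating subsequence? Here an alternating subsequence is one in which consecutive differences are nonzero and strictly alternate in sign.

Track the best alternating length ending on an up-step vs a down-step at each position: up/down = 1/1, 2/1, 1/3, 4/3, 4/1, 1/5, 6/5, 6/7, 8/1, 8/1, 6/9, 10/9, 10/1, 10/11.
The maximum over both is 11; one such subsequence is 7, 13, 2, 3, 0, 13, 12, 18, 1, 10, 5.

11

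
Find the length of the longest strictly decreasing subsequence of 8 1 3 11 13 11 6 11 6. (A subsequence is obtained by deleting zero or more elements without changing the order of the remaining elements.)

One longest decreasing subsequence is 13, 11, 6 (positions 5,6,7), of length 3; no longer one exists.

3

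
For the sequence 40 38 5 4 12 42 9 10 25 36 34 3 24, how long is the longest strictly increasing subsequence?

5

One longest increasing subsequence is 5, 9, 10, 25, 36 (positions 3,7,8,9,10), of length 5; no longer one exists.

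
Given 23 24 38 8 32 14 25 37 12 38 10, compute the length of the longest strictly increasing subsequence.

Scanning left to right, the best length ending at each element is: 23→1, 24→2, 38→3, 8→1, 32→3, 14→2, 25→3, 37→4, 12→2, 38→5, 10→2.
So the longest increasing subsequence has length 5, e.g. 23, 24, 32, 37, 38.

5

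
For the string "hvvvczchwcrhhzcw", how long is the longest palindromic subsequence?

7

One longest palindromic subsequence is czhhhzc (positions 5,6,8,12,13,14,15); it reads the same forward and backward, and the interval DP gives dp[1][16] = 7.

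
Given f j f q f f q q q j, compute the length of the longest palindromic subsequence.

Using dp[i][j] = 2 + dp[i+1][j−1] if the ends match, else max(dp[i+1][j], dp[i][j−1]):
dp[1][10] = 6. A witness is jqqqqj at positions 2,4,7,8,9,10.

6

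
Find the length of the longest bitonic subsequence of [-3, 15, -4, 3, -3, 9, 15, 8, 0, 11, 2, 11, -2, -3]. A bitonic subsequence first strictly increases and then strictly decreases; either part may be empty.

8

Let inc[i] be the LIS ending at i and dec[i] the longest strictly decreasing subsequence starting at i. inc = [1, 2, 1, 2, 2, 3, 4, 3, 3, 4, 4, 5, 3, 2], dec = [2, 6, 1, 4, 1, 5, 5, 4, 3, 4, 3, 3, 2, 1].
max_i inc[i]+dec[i]−1 = 8, with one witness -3, 3, 9, 15, 11, 2, -2, -3.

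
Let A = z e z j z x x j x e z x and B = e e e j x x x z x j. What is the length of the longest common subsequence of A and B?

7

A longest common subsequence is ejxxxzx (length 7); the LCS DP confirms no longer common subsequence exists.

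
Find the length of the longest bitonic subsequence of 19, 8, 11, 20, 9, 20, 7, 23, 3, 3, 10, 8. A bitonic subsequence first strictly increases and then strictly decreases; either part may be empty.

One longest bitonic subsequence is 8, 11, 20, 9, 7, 3 (positions 2,3,4,5,7,10): it rises to 20 then falls. Length 6 is optimal.

6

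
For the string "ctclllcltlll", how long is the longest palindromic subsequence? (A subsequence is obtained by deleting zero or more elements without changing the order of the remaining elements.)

One longest palindromic subsequence is llltlll (positions 4,5,6,9,10,11,12); it reads the same forward and backward, and the interval DP gives dp[1][12] = 7.

7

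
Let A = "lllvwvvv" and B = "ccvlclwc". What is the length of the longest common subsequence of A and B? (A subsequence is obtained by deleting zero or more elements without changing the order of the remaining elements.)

3

Backtracking the LCS table gives one alignment: l (A1,B4) → l (A3,B6) → w (A5,B7).
So the longest common subsequence has length 3.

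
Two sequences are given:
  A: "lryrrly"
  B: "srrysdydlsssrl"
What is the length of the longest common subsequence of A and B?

4

A longest common subsequence is ryrl (length 4); the LCS DP confirms no longer common subsequence exists.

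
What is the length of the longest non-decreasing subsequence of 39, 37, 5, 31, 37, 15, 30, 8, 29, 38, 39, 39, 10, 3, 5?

6

One longest non-decreasing subsequence is 5, 31, 37, 38, 39, 39 (positions 3,4,5,10,11,12), of length 6; no longer one exists.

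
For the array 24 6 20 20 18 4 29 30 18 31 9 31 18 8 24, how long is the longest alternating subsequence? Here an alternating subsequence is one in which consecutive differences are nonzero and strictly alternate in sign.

A longest alternating subsequence is 24, 6, 20, 18, 29, 18, 31, 9, 31, 18, 24 (positions 1,2,3,5,7,9,10,11,12,13,15); its 10 consecutive differences strictly alternate in sign, and length 11 is optimal.

11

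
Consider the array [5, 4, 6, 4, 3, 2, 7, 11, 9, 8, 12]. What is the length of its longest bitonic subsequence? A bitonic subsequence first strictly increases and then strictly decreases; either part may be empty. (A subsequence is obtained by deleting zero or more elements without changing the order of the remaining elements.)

6

Let inc[i] be the LIS ending at i and dec[i] the longest strictly decreasing subsequence starting at i. inc = [1, 1, 2, 1, 1, 1, 3, 4, 4, 4, 5], dec = [4, 3, 4, 3, 2, 1, 1, 3, 2, 1, 1].
max_i inc[i]+dec[i]−1 = 6, with one witness 5, 6, 7, 11, 9, 8.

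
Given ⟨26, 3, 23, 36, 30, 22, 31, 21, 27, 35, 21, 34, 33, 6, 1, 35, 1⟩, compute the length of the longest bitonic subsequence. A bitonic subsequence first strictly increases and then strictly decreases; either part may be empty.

One longest bitonic subsequence is 3, 23, 30, 31, 35, 34, 33, 6, 1 (positions 2,3,5,7,10,12,13,14,17): it rises to 35 then falls. Length 9 is optimal.

9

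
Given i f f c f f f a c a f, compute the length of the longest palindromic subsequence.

7

One longest palindromic subsequence is fcfffcf (positions 2,4,5,6,7,9,11); it reads the same forward and backward, and the interval DP gives dp[1][11] = 7.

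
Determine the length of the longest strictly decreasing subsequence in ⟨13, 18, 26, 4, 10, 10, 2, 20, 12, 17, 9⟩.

Let dp[i] be the longest decreasing subsequence ending at position i. Then dp = [1, 1, 1, 2, 2, 2, 3, 2, 3, 3, 4].
The maximum is 4; one witness is 26, 20, 12, 9 at positions 3,8,9,11.

4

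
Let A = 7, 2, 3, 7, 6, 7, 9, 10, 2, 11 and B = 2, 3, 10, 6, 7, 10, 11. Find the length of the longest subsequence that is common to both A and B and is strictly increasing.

6

A longest common strictly increasing subsequence is 2, 3, 6, 7, 10, 11 (length 6); it appears in order in both A and B, and no longer such subsequence exists.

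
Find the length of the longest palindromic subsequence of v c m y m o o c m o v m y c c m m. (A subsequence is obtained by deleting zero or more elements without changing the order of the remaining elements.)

Using dp[i][j] = 2 + dp[i+1][j−1] if the ends match, else max(dp[i+1][j], dp[i][j−1]):
dp[1][17] = 9. A witness is mmcmvmcmm at positions 3,5,8,9,11,12,15,16,17.

9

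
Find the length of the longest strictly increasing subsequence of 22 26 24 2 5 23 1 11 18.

Let dp[i] be the longest increasing subsequence ending at position i. Then dp = [1, 2, 2, 1, 2, 3, 1, 3, 4].
The maximum is 4; one witness is 2, 5, 11, 18 at positions 4,5,8,9.

4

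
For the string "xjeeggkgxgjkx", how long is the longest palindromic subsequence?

Using dp[i][j] = 2 + dp[i+1][j−1] if the ends match, else max(dp[i+1][j], dp[i][j−1]):
dp[1][13] = 9. A witness is xjggkggjx at positions 1,2,5,6,7,8,10,11,13.

9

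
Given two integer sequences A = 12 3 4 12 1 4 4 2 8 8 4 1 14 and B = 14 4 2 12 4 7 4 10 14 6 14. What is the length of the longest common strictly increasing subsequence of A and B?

A longest common strictly increasing subsequence is 4, 12, 14 (length 3); it appears in order in both A and B, and no longer such subsequence exists.

3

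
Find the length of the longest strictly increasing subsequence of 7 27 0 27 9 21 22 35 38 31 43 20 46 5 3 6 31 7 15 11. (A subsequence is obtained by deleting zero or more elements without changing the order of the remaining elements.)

One longest increasing subsequence is 7, 9, 21, 22, 35, 38, 43, 46 (positions 1,5,6,7,8,9,11,13), of length 8; no longer one exists.

8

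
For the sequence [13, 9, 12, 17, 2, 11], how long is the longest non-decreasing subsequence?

3

One longest non-decreasing subsequence is 9, 12, 17 (positions 2,3,4), of length 3; no longer one exists.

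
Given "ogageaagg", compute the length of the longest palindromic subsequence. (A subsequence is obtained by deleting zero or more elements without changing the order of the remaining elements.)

6

One longest palindromic subsequence is ggaagg (positions 2,4,6,7,8,9); it reads the same forward and backward, and the interval DP gives dp[1][9] = 6.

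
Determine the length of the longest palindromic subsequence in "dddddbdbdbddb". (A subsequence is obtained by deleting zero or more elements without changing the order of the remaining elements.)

One longest palindromic subsequence is ddbdbdbdd (positions 4,5,6,7,8,9,10,11,12); it reads the same forward and backward, and the interval DP gives dp[1][13] = 9.

9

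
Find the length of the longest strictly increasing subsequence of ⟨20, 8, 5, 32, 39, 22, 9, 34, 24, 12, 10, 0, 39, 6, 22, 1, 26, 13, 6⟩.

Scanning left to right, the best length ending at each element is: 20→1, 8→1, 5→1, 32→2, 39→3, 22→2, 9→2, 34→3, 24→3, 12→3, 10→3, 0→1, 39→4, 6→2, 22→4, 1→2, 26→5, 13→4, 6→3.
So the longest increasing subsequence has length 5, e.g. 8, 9, 12, 22, 26.

5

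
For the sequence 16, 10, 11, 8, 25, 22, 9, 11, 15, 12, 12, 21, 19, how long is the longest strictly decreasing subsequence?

4

Let dp[i] be the longest decreasing subsequence ending at position i. Then dp = [1, 2, 2, 3, 1, 2, 3, 3, 3, 4, 4, 3, 4].
The maximum is 4; one witness is 25, 22, 15, 12 at positions 5,6,9,10.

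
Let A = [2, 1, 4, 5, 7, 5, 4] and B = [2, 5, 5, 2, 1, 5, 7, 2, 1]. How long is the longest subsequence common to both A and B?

Backtracking the LCS table gives one alignment: 2 (A1,B4) → 1 (A2,B5) → 5 (A4,B6) → 7 (A5,B7).
So the longest common subsequence has length 4.

4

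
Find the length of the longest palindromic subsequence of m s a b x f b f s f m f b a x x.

9

Using dp[i][j] = 2 + dp[i+1][j−1] if the ends match, else max(dp[i+1][j], dp[i][j−1]):
dp[1][16] = 9. A witness is abffsffba at positions 3,4,6,8,9,10,12,13,14.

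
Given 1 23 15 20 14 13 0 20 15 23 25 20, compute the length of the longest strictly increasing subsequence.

5

Let dp[i] be the longest increasing subsequence ending at position i. Then dp = [1, 2, 2, 3, 2, 2, 1, 3, 3, 4, 5, 4].
The maximum is 5; one witness is 1, 15, 20, 23, 25 at positions 1,3,4,10,11.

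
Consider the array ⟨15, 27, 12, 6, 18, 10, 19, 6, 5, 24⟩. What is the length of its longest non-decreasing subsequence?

4

Let dp[i] be the longest non-decreasing subsequence ending at position i. Then dp = [1, 2, 1, 1, 2, 2, 3, 2, 1, 4].
The maximum is 4; one witness is 15, 18, 19, 24 at positions 1,5,7,10.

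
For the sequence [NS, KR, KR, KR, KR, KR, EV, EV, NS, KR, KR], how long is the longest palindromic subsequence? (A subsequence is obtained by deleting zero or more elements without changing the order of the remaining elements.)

7

One longest palindromic subsequence is KR KR KR KR KR KR KR (positions 2,3,4,5,6,10,11); it reads the same forward and backward, and the interval DP gives dp[1][11] = 7.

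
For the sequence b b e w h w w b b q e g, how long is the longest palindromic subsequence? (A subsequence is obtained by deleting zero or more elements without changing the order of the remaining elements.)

One longest palindromic subsequence is bbwwwbb (positions 1,2,4,6,7,8,9); it reads the same forward and backward, and the interval DP gives dp[1][12] = 7.

7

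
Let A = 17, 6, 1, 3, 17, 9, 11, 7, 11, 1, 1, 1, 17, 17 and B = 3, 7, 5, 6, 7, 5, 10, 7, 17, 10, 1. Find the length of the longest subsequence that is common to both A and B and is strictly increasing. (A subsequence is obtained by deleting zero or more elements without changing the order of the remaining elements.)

A longest common strictly increasing subsequence is 3, 7, 17 (length 3); it appears in order in both A and B, and no longer such subsequence exists.

3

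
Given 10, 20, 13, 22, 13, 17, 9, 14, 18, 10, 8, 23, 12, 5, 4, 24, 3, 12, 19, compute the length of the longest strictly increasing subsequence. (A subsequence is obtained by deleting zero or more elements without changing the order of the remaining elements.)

Let dp[i] be the longest increasing subsequence ending at position i. Then dp = [1, 2, 2, 3, 2, 3, 1, 3, 4, 2, 1, 5, 3, 1, 1, 6, 1, 3, 5].
The maximum is 6; one witness is 10, 13, 17, 18, 23, 24 at positions 1,3,6,9,12,16.

6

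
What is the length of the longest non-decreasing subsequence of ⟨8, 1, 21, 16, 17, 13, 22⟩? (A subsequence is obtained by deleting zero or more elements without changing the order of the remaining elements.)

4

One longest non-decreasing subsequence is 8, 16, 17, 22 (positions 1,4,5,7), of length 4; no longer one exists.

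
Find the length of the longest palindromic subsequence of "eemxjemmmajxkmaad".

Using dp[i][j] = 2 + dp[i+1][j−1] if the ends match, else max(dp[i+1][j], dp[i][j−1]):
dp[1][17] = 9. A witness is mxjmmmjxm at positions 3,4,5,7,8,9,11,12,14.

9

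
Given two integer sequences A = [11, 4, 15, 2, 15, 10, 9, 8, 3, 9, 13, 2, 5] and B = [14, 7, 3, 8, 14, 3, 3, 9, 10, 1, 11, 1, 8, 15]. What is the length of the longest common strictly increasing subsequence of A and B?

For each value that appears in both, track the longest common increasing run ending there.
The best achievable length is 2; one witness is 3, 9 (A-positions 9,10, B-positions 3,8).

2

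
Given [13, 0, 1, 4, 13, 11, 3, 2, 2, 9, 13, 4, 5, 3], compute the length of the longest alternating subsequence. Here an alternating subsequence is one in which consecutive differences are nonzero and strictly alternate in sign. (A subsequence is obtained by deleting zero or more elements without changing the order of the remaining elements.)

Track the best alternating length ending on an up-step vs a down-step at each position: up/down = 1/1, 1/2, 3/2, 3/2, 3/1, 3/4, 3/4, 3/4, 3/4, 5/4, 5/1, 5/6, 7/6, 5/8.
The maximum over both is 8; one such subsequence is 13, 0, 4, 3, 9, 4, 5, 3.

8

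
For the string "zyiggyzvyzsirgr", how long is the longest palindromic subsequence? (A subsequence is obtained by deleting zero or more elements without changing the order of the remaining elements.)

Using dp[i][j] = 2 + dp[i+1][j−1] if the ends match, else max(dp[i+1][j], dp[i][j−1]):
dp[1][15] = 6. A witness is zyggyz at positions 1,2,4,5,9,10.

6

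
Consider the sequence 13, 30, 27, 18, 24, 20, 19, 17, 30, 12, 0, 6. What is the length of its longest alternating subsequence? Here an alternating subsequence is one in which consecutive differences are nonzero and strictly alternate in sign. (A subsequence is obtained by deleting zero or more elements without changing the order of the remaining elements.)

8

Track the best alternating length ending on an up-step vs a down-step at each position: up/down = 1/1, 2/1, 2/3, 2/3, 4/3, 4/5, 4/5, 2/5, 6/1, 1/7, 1/7, 8/7.
The maximum over both is 8; one such subsequence is 13, 30, 18, 24, 20, 30, 0, 6.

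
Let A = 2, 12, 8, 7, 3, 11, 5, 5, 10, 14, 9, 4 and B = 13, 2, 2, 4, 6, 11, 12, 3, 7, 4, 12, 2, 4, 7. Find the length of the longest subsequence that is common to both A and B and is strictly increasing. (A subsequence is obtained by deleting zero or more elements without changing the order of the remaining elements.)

A longest common strictly increasing subsequence is 2, 3, 4 (length 3); it appears in order in both A and B, and no longer such subsequence exists.

3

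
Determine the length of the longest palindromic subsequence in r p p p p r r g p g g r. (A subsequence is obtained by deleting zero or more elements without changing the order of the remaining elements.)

One longest palindromic subsequence is rpppppr (positions 1,2,3,4,5,9,12); it reads the same forward and backward, and the interval DP gives dp[1][12] = 7.

7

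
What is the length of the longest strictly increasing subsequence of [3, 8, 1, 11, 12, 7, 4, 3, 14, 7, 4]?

One longest increasing subsequence is 3, 8, 11, 12, 14 (positions 1,2,4,5,9), of length 5; no longer one exists.

5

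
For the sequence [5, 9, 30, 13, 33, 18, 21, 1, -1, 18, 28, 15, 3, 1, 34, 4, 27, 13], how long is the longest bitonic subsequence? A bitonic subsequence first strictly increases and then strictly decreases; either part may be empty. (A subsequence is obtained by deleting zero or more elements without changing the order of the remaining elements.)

One longest bitonic subsequence is 5, 9, 30, 33, 21, 18, 15, 3, 1 (positions 1,2,3,5,7,10,12,13,14): it rises to 33 then falls. Length 9 is optimal.

9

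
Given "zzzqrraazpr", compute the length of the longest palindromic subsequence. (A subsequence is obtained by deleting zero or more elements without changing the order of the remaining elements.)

4

Using dp[i][j] = 2 + dp[i+1][j−1] if the ends match, else max(dp[i+1][j], dp[i][j−1]):
dp[1][11] = 4. A witness is raar at positions 5,7,8,11.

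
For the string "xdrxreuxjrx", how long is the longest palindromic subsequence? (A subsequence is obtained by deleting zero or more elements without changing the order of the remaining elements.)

7

Using dp[i][j] = 2 + dp[i+1][j−1] if the ends match, else max(dp[i+1][j], dp[i][j−1]):
dp[1][11] = 7. A witness is xrxuxrx at positions 1,3,4,7,8,10,11.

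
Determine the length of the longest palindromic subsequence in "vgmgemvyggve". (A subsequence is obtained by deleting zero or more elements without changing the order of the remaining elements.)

7

One longest palindromic subsequence is vggyggv (positions 1,2,4,8,9,10,11); it reads the same forward and backward, and the interval DP gives dp[1][12] = 7.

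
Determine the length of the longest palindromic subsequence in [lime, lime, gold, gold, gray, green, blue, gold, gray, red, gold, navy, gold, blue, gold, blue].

One longest palindromic subsequence is blue gold gold navy gold gold blue (positions 7,8,11,12,13,15,16); it reads the same forward and backward, and the interval DP gives dp[1][16] = 7.

7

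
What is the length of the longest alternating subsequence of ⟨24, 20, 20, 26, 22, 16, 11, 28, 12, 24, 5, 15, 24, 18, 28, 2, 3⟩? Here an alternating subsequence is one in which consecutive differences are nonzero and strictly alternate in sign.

13

Track the best alternating length ending on an up-step vs a down-step at each position: up/down = 1/1, 1/2, 1/2, 3/1, 3/4, 1/4, 1/4, 5/1, 5/6, 7/6, 1/8, 9/8, 9/6, 9/10, 11/1, 1/12, 13/12.
The maximum over both is 13; one such subsequence is 24, 20, 26, 22, 28, 12, 24, 5, 24, 18, 28, 2, 3.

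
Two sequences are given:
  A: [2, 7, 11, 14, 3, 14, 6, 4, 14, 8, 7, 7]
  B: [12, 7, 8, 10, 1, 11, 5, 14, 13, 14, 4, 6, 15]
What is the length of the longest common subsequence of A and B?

5

A longest common subsequence is 7, 11, 14, 14, 6 (length 5); the LCS DP confirms no longer common subsequence exists.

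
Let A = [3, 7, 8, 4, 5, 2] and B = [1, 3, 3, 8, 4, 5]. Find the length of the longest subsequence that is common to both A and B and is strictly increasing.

A longest common strictly increasing subsequence is 3, 4, 5 (length 3); it appears in order in both A and B, and no longer such subsequence exists.

3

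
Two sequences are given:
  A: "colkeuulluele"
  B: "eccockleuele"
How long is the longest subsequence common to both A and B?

8

A longest common subsequence is coleuele (length 8); the LCS DP confirms no longer common subsequence exists.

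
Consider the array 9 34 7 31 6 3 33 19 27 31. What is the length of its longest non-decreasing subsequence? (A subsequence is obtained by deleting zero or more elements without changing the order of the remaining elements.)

4

One longest non-decreasing subsequence is 9, 19, 27, 31 (positions 1,8,9,10), of length 4; no longer one exists.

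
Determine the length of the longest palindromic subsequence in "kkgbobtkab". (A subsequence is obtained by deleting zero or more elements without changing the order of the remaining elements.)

One longest palindromic subsequence is kbobk (positions 2,4,5,6,8); it reads the same forward and backward, and the interval DP gives dp[1][10] = 5.

5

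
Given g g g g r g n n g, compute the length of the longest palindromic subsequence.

6

One longest palindromic subsequence is gggggg (positions 1,2,3,4,6,9); it reads the same forward and backward, and the interval DP gives dp[1][9] = 6.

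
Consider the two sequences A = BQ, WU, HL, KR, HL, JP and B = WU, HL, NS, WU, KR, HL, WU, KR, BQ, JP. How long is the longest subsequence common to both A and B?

5

Backtracking the LCS table gives one alignment: WU (A2,B1) → HL (A3,B2) → KR (A4,B5) → HL (A5,B6) → JP (A6,B10).
So the longest common subsequence has length 5.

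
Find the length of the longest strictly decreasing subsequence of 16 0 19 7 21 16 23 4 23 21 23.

Scanning left to right, the best length ending at each element is: 16→1, 0→2, 19→1, 7→2, 21→1, 16→2, 23→1, 4→3, 23→1, 21→2, 23→1.
So the longest decreasing subsequence has length 3, e.g. 16, 7, 4.

3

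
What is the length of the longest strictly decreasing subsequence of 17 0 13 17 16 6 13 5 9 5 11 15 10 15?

5

One longest decreasing subsequence is 17, 16, 13, 9, 5 (positions 1,5,7,9,10), of length 5; no longer one exists.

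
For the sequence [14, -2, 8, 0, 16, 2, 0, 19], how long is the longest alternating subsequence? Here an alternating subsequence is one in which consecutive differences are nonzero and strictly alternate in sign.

7

A longest alternating subsequence is 14, -2, 8, 0, 16, 2, 19 (positions 1,2,3,4,5,6,8); its 6 consecutive differences strictly alternate in sign, and length 7 is optimal.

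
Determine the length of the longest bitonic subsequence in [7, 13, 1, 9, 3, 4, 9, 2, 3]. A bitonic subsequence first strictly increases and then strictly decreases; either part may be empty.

5

One longest bitonic subsequence is 7, 13, 9, 4, 3 (positions 1,2,4,6,9): it rises to 13 then falls. Length 5 is optimal.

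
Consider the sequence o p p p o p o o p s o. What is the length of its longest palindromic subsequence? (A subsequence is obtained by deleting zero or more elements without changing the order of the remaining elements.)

7

One longest palindromic subsequence is opooopo (positions 1,4,5,7,8,9,11); it reads the same forward and backward, and the interval DP gives dp[1][11] = 7.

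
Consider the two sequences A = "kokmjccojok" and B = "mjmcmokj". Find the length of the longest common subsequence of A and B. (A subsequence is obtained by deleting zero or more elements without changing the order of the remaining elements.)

Backtracking the LCS table gives one alignment: m (A4,B1) → j (A5,B2) → c (A6,B4) → o (A8,B6) → j (A9,B8).
So the longest common subsequence has length 5.

5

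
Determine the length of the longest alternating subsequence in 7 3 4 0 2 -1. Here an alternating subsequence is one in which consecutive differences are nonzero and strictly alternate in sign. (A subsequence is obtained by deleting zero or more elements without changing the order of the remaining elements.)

6

Track the best alternating length ending on an up-step vs a down-step at each position: up/down = 1/1, 1/2, 3/2, 1/4, 5/4, 1/6.
The maximum over both is 6; one such subsequence is 7, 3, 4, 0, 2, -1.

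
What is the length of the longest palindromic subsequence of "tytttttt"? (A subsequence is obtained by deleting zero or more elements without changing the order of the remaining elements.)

Using dp[i][j] = 2 + dp[i+1][j−1] if the ends match, else max(dp[i+1][j], dp[i][j−1]):
dp[1][8] = 7. A witness is ttttttt at positions 1,3,4,5,6,7,8.

7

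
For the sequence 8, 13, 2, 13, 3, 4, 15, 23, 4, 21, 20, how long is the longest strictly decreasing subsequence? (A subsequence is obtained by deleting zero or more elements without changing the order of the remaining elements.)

Scanning left to right, the best length ending at each element is: 8→1, 13→1, 2→2, 13→1, 3→2, 4→2, 15→1, 23→1, 4→2, 21→2, 20→3.
So the longest decreasing subsequence has length 3, e.g. 23, 21, 20.

3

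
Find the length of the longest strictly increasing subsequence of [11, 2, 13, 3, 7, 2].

Scanning left to right, the best length ending at each element is: 11→1, 2→1, 13→2, 3→2, 7→3, 2→1.
So the longest increasing subsequence has length 3, e.g. 2, 3, 7.

3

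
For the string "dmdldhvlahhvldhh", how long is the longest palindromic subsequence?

8

One longest palindromic subsequence is dlvhhvld (positions 3,4,7,10,11,12,13,14); it reads the same forward and backward, and the interval DP gives dp[1][16] = 8.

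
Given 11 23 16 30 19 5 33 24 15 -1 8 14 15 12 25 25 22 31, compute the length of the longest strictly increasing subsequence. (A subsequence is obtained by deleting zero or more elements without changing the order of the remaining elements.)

6

Scanning left to right, the best length ending at each element is: 11→1, 23→2, 16→2, 30→3, 19→3, 5→1, 33→4, 24→4, 15→2, -1→1, 8→2, 14→3, 15→4, 12→3, 25→5, 25→5, 22→5, 31→6.
So the longest increasing subsequence has length 6, e.g. 11, 16, 19, 24, 25, 31.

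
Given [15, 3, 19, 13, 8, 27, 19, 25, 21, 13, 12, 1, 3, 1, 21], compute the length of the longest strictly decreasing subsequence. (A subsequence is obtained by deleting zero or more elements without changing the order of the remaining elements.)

Let dp[i] be the longest decreasing subsequence ending at position i. Then dp = [1, 2, 1, 2, 3, 1, 2, 2, 3, 4, 5, 6, 6, 7, 3].
The maximum is 7; one witness is 27, 25, 21, 13, 12, 3, 1 at positions 6,8,9,10,11,13,14.

7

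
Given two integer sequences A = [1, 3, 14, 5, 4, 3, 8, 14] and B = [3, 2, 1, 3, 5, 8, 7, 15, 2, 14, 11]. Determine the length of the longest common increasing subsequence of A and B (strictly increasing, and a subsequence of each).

5

A longest common strictly increasing subsequence is 1, 3, 5, 8, 14 (length 5); it appears in order in both A and B, and no longer such subsequence exists.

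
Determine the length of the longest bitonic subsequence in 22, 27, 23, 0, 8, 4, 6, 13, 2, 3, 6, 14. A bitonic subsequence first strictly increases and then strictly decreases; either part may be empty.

One longest bitonic subsequence is 22, 27, 23, 8, 6, 3 (positions 1,2,3,5,7,10): it rises to 27 then falls. Length 6 is optimal.

6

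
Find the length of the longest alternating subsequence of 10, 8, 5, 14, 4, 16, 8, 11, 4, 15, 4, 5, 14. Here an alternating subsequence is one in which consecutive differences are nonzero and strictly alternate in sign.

Track the best alternating length ending on an up-step vs a down-step at each position: up/down = 1/1, 1/2, 1/2, 3/1, 1/4, 5/1, 5/6, 7/6, 1/8, 9/6, 1/10, 11/10, 11/10.
The maximum over both is 11; one such subsequence is 10, 8, 14, 4, 16, 8, 11, 4, 15, 4, 5.

11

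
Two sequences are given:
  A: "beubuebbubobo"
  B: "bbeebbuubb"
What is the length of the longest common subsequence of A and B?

A longest common subsequence is beebbubb (length 8); the LCS DP confirms no longer common subsequence exists.

8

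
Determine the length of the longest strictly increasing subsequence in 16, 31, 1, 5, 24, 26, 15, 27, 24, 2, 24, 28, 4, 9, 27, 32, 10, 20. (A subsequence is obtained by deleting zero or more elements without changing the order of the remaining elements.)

7

Let dp[i] be the longest increasing subsequence ending at position i. Then dp = [1, 2, 1, 2, 3, 4, 3, 5, 4, 2, 4, 6, 3, 4, 5, 7, 5, 6].
The maximum is 7; one witness is 1, 5, 24, 26, 27, 28, 32 at positions 3,4,5,6,8,12,16.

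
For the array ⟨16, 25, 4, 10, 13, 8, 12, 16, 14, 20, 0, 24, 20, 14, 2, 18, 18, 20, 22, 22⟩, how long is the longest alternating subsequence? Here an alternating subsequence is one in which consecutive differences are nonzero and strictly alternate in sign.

12

Track the best alternating length ending on an up-step vs a down-step at each position: up/down = 1/1, 2/1, 1/3, 4/3, 4/3, 4/5, 6/5, 6/3, 6/7, 8/3, 1/9, 10/3, 10/11, 10/11, 10/11, 12/11, 12/11, 12/11, 12/11, 12/11.
The maximum over both is 12; one such subsequence is 16, 25, 4, 10, 8, 16, 14, 20, 0, 24, 14, 18.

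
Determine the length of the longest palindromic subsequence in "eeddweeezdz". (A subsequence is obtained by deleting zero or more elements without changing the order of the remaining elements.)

6

One longest palindromic subsequence is eeddee (positions 1,2,3,4,7,8); it reads the same forward and backward, and the interval DP gives dp[1][11] = 6.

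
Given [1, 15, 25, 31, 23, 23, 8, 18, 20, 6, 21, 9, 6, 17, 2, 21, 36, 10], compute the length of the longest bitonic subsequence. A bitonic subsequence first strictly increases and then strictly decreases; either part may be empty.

9

One longest bitonic subsequence is 1, 15, 25, 31, 23, 21, 9, 6, 2 (positions 1,2,3,4,6,11,12,13,15): it rises to 31 then falls. Length 9 is optimal.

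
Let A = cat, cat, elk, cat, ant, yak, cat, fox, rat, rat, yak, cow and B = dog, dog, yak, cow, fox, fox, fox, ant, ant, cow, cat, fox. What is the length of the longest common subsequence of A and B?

3

A longest common subsequence is ant, cat, fox (length 3); the LCS DP confirms no longer common subsequence exists.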